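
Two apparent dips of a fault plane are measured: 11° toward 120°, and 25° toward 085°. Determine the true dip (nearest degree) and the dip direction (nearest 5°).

Each apparent-dip line lies in the plane. As unit vectors (x east, y north, z up), v₁ plunges 11°→120° and v₂ plunges 25°→085°.
n = v₁ × v₂ = (0.222, 0.187, 0.510) (taken with n_z > 0).
True dip = arccos(n_z / |n|) = arccos(0.8689) = 29.7°.
Dip direction = atan2(0.222, 0.187) = 50° (azimuth of n's horizontal projection).

true dip 30°, dip direction 050°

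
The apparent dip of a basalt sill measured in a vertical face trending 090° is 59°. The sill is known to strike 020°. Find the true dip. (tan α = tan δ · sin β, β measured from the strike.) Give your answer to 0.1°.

β = acute angle between strike 020° and section 090° = 70°.
tan δ = tan α / sin β = tan 59° / sin 70° = 1.6643 / 0.9397 = 1.7711
δ = arctan(1.7711) = 60.55°

60.5°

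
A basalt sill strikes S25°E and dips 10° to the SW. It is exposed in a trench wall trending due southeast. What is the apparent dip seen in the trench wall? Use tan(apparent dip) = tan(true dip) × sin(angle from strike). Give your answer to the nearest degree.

The strike is S25°E and the section trends due southeast; the acute angle between them is β = 20°.
tan(apparent dip) = tan 10° · sin 20° = 0.0603
α = arctan(0.0603) = 3.45°

3°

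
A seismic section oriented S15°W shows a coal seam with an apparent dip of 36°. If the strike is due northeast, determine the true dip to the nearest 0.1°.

β = acute angle between strike due northeast and section S15°W = 30°.
tan δ = tan α / sin β = tan 36° / sin 30° = 0.7265 / 0.5000 = 1.4531
δ = arctan(1.4531) = 55.46°

55.5°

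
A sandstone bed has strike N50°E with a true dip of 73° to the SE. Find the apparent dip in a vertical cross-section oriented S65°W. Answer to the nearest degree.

40°

The section lies 15° from the strike.
tan α = tan 73° × sin 15° = 3.2709 × 0.2588 = 0.8466
α = arctan(0.8466) = 40.25°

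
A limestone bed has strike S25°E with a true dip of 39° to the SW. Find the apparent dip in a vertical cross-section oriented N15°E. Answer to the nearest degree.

27°

The section lies 40° from the strike.
tan(apparent dip) = tan 39° · sin 40° = 0.5205
apparent dip = arctan 0.5205 = 27.50°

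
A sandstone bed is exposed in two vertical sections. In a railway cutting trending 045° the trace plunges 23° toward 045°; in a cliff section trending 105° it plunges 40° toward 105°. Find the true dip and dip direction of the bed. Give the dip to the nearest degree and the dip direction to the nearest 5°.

true dip 40°, dip direction 105°

Each apparent-dip line lies in the plane. As unit vectors (x east, y north, z up), v₁ plunges 23°→045° and v₂ plunges 40°→105°.
n = v₁ × v₂ = (0.496, -0.129, 0.611) (taken with n_z > 0).
Dip δ = arctan(|n_h|/n_z) = arctan(0.512/0.611) = 40.0°.
Dip direction = azimuth of (n_x, n_y) = atan2(0.496, -0.129) = 105°.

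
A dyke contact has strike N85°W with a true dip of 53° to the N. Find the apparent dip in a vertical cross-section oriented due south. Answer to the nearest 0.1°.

52.9°

The section lies 85° from the strike.
tan α = tan 53° × sin 85° = 1.3270 × 0.9962 = 1.3220
α = arctan(1.3220) = 52.89°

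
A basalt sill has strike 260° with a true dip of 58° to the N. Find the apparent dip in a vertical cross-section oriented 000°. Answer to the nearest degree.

The section lies 80° from the strike.
tan α = tan 58° × sin 80° = 1.6003 × 0.9848 = 1.5760
apparent dip = arctan 1.5760 = 57.60°

58°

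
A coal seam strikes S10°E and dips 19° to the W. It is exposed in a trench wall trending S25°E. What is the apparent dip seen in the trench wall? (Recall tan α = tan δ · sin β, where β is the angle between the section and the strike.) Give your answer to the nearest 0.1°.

The section lies 15° from the strike.
tan(apparent dip) = tan 19° · sin 15° = 0.0891
apparent dip = arctan 0.0891 = 5.09°

5.1°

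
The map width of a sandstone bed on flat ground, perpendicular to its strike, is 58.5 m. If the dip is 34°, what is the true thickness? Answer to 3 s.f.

True thickness t = w · sin(dip) = 58.5 × sin 34°
t = 58.5 × 0.5592 = 32.713 m

32.7 m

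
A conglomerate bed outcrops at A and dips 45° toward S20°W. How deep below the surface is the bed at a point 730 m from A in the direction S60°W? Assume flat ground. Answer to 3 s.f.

The hole lies 40° from the dip direction, so the down-dip offset is 730 × cos 40° = 559.21 m.
Depth = down-dip offset × tan(dip) = 559.21 × tan 45° = 559.21 × 1.0000
Depth = 559.21 m

559 m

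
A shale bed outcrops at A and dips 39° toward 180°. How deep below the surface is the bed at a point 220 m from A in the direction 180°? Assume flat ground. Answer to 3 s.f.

The hole is directly down-dip from the outcrop, so the down-dip offset is 220 m.
Depth = down-dip offset × tan(dip) = 220.00 × tan 39° = 220.00 × 0.8098
Depth = 178.15 m

178 m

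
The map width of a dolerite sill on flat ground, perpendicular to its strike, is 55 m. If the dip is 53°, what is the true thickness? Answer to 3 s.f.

True thickness t = w · sin(dip) = 55 × sin 53°
t = 55 × 0.7986 = 43.925 m

43.9 m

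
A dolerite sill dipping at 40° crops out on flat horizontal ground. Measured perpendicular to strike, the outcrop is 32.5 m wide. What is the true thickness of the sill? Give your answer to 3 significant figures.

True thickness t = w · sin(dip) = 32.5 × sin 40°
t = 32.5 × 0.6428 = 20.891 m

20.9 m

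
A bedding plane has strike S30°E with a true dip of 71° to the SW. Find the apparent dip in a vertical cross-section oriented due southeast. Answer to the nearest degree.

The strike is S30°E and the section trends due southeast; the acute angle between them is β = 15°.
tan α = tan 71° × sin 15° = 2.9042 × 0.2588 = 0.7517
α = arctan(0.7517) = 36.93°

37°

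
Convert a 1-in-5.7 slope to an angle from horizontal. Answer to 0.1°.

tan θ = 1/5.7 = 0.1754
θ = arctan(0.1754) = 9.95°

10.0°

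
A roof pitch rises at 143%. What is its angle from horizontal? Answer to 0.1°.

tan θ = 143/100 = 1.4300
θ = arctan(1.4300) = 55.03°

55.0°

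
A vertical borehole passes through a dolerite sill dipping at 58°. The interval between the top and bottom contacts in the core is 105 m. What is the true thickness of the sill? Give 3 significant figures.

True thickness t = h · cos(dip) = 105 × cos 58°
t = 105 × 0.5299 = 55.642 m

55.6 m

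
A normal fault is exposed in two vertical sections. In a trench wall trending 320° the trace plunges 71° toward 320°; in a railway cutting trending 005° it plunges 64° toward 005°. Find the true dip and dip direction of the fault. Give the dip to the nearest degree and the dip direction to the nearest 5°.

true dip 71°, dip direction 320°

Represent each trace as a vector plunging at its apparent dip toward its trend (east-north-up frame): v₁ = (-0.209, 0.249, -0.946), v₂ = (0.038, 0.437, -0.899).
n = v₁ × v₂ = (-0.189, 0.224, 0.101) (taken with n_z > 0).
tan δ = √(n_x²+n_y²)/n_z = 0.293/0.101, so δ = 71.0°.
Dip direction = azimuth of (n_x, n_y) = atan2(-0.189, 0.224) = 320°.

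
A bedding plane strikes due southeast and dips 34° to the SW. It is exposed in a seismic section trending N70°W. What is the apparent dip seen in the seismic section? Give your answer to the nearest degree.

The section lies 25° from the strike.
tan α = tan 34° × sin 25° = 0.6745 × 0.4226 = 0.2851
α = arctan(0.2851) = 15.91°

16°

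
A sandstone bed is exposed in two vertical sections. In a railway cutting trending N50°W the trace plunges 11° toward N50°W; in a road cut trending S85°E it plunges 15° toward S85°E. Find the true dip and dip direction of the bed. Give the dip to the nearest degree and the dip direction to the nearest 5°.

true dip 38°, dip direction 025°

Each apparent-dip line lies in the plane. As unit vectors (x east, y north, z up), v₁ plunges 11°→N50°W and v₂ plunges 15°→S85°E.
The plane normal is n = v₁ × v₂ ∝ (0.179, 0.378, 0.544).
Dip δ = arctan(|n_h|/n_z) = arctan(0.419/0.544) = 37.6°.
Dip direction = azimuth of (n_x, n_y) = atan2(0.179, 0.378) = 25°.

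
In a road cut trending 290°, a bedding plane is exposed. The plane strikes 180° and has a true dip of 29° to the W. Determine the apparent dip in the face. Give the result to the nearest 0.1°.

The section lies 70° from the strike.
tan α = tan 29° × sin 70° = 0.5543 × 0.9397 = 0.5209
apparent dip = arctan 0.5209 = 27.51°

27.5°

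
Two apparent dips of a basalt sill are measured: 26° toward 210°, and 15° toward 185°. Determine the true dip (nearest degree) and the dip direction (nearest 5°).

true dip 33°, dip direction 250°

Represent each trace as a vector plunging at its apparent dip toward its trend (east-north-up frame): v₁ = (-0.449, -0.778, -0.438), v₂ = (-0.084, -0.962, -0.259).
Cross product v₁ × v₂ gives the pole to the plane: n ∝ (-0.220, -0.079, 0.367).
tan δ = √(n_x²+n_y²)/n_z = 0.234/0.367, so δ = 32.6°.
Dip direction = azimuth of (n_x, n_y) = atan2(-0.220, -0.079) = 250°.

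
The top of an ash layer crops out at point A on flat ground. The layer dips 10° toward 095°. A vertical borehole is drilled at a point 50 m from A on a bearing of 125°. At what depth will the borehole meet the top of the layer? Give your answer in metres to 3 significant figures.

7.64 m

The hole lies 30° from the dip direction, so the down-dip offset is 50 × cos 30° = 43.30 m.
Depth = down-dip offset × tan(dip) = 43.30 × tan 10° = 43.30 × 0.1763
Depth = 7.64 m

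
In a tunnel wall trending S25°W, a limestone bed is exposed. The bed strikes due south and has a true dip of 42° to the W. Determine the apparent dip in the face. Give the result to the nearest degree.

Angle between strike (due south) and section (S25°W): β = 25°.
tan(apparent dip) = tan 42° · sin 25° = 0.3805
apparent dip = arctan 0.3805 = 20.83°

21°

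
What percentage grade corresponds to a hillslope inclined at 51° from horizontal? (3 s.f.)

123%

grade % = 100 × tan 51° = 100 × 1.2349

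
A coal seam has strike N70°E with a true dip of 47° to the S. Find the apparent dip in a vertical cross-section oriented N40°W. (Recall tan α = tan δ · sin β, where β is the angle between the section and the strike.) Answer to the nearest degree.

45°

The section lies 70° from the strike.
tan α = tan 47° × sin 70° = 1.0724 × 0.9397 = 1.0077
α = arctan(1.0077) = 45.22°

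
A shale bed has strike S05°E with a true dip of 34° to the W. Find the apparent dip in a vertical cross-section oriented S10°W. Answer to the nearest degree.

10°

The strike is S05°E and the section trends S10°W; the acute angle between them is β = 15°.
tan(apparent dip) = tan 34° · sin 15° = 0.1746
apparent dip = arctan 0.1746 = 9.90°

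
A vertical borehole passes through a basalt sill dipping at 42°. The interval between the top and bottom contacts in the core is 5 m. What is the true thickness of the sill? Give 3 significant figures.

3.72 m

True thickness t = h · cos(dip) = 5 × cos 42°
t = 5 × 0.7431 = 3.716 m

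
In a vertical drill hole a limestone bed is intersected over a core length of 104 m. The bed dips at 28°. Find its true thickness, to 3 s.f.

91.8 m

True thickness t = h · cos(dip) = 104 × cos 28°
t = 104 × 0.8829 = 91.827 m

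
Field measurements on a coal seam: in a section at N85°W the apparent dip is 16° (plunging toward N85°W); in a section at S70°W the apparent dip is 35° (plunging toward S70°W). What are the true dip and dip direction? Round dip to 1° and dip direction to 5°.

Represent each trace as a vector plunging at its apparent dip toward its trend (east-north-up frame): v₁ = (-0.958, 0.084, -0.276), v₂ = (-0.770, -0.280, -0.574).
Cross product v₁ × v₂ gives the pole to the plane: n ∝ (-0.125, -0.337, 0.333).
tan δ = √(n_x²+n_y²)/n_z = 0.360/0.333, so δ = 47.2°.
Dip direction = atan2(-0.125, -0.337) = 200° (azimuth of n's horizontal projection).

true dip 47°, dip direction 200°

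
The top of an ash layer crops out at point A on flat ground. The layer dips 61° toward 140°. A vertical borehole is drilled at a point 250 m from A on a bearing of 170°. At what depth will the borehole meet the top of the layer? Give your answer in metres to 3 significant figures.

391 m

The hole lies 30° from the dip direction, so the down-dip offset is 250 × cos 30° = 216.51 m.
Depth = down-dip offset × tan(dip) = 216.51 × tan 61° = 216.51 × 1.8040
Depth = 390.59 m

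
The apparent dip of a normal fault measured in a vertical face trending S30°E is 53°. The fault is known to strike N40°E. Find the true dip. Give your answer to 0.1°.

54.7°

The section is 70° from the strike.
tan δ = tan α / sin β = tan 53° / sin 70° = 1.3270 / 0.9397 = 1.4122
δ = arctan(1.4122) = 54.70°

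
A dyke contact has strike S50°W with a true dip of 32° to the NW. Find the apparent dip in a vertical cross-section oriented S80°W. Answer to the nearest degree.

17°

Angle between strike (S50°W) and section (S80°W): β = 30°.
tan α = tan 32° × sin 30° = 0.6249 × 0.5000 = 0.3124
apparent dip = arctan 0.3124 = 17.35°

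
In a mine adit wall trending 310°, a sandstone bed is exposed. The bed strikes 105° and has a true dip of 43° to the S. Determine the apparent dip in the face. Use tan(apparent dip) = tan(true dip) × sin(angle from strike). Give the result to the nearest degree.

The section lies 25° from the strike.
tan α = tan 43° × sin 25° = 0.9325 × 0.4226 = 0.3941
apparent dip = arctan 0.3941 = 21.51°

22°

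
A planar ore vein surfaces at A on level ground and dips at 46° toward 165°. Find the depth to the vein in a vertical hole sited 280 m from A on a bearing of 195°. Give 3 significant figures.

251 m

The hole lies 30° from the dip direction, so the down-dip offset is 280 × cos 30° = 242.49 m.
Depth = down-dip offset × tan(dip) = 242.49 × tan 46° = 242.49 × 1.0355
Depth = 251.10 m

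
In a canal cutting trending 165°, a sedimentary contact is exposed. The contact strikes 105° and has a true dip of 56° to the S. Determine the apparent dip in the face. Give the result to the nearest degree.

52°

Angle between strike (105°) and section (165°): β = 60°.
tan α = tan 56° × sin 60° = 1.4826 × 0.8660 = 1.2839
apparent dip = arctan 1.2839 = 52.09°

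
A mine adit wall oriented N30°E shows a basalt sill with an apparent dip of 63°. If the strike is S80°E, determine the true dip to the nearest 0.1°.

β = acute angle between strike S80°E and section N30°E = 70°.
tan δ = tan α / sin β = tan 63° / sin 70° = 1.9626 / 0.9397 = 2.0886
δ = arctan(2.0886) = 64.42°

64.4°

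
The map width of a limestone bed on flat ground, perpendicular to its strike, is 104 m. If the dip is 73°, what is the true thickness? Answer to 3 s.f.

99.5 m

True thickness t = w · sin(dip) = 104 × sin 73°
t = 104 × 0.9563 = 99.456 m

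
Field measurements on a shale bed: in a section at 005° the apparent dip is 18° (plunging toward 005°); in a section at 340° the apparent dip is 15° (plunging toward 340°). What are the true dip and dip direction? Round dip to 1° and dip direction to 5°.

true dip 18°, dip direction 015°

Each apparent-dip line lies in the plane. As unit vectors (x east, y north, z up), v₁ plunges 18°→005° and v₂ plunges 15°→340°.
The plane normal is n = v₁ × v₂ ∝ (0.035, 0.124, 0.388).
Dip δ = arctan(|n_h|/n_z) = arctan(0.128/0.388) = 18.3°.
Dip direction = atan2(0.035, 0.124) = 16° (azimuth of n's horizontal projection).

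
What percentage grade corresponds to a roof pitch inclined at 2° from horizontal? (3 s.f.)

grade % = 100 × tan 2° = 100 × 0.0349

3.49%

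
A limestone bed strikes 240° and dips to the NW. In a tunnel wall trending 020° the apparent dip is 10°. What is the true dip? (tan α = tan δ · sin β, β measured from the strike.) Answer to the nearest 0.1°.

β = acute angle between strike 240° and section 020° = 40°.
tan(true dip) = tan 10° / sin 40° = 0.2743
true dip = arctan 0.2743 = 15.34°

15.3°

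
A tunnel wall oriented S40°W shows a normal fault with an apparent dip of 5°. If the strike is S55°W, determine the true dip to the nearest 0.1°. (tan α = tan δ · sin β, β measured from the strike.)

18.7°

The section is 15° from the strike.
tan δ = tan α / sin β = tan 5° / sin 15° = 0.0875 / 0.2588 = 0.3380
δ = arctan(0.3380) = 18.68°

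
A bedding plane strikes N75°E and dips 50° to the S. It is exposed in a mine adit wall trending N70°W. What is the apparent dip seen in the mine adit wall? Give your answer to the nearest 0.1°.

Angle between strike (N75°E) and section (N70°W): β = 35°.
tan(apparent dip) = tan 50° · sin 35° = 0.6836
apparent dip = arctan 0.6836 = 34.36°

34.4°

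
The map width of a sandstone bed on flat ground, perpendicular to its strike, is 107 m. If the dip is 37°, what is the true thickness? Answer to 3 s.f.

True thickness t = w · sin(dip) = 107 × sin 37°
t = 107 × 0.6018 = 64.394 m

64.4 m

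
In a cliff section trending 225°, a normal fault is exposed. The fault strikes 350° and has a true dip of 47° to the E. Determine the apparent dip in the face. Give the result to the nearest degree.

The strike is 350° and the section trends 225°; the acute angle between them is β = 55°.
tan α = tan 47° × sin 55° = 1.0724 × 0.8192 = 0.8784
α = arctan(0.8784) = 41.30°

41°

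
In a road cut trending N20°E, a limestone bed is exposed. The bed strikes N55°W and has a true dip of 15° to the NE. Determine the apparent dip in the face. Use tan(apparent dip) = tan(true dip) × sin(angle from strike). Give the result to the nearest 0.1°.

Angle between strike (N55°W) and section (N20°E): β = 75°.
tan(apparent dip) = tan 15° · sin 75° = 0.2588
apparent dip = arctan 0.2588 = 14.51°

14.5°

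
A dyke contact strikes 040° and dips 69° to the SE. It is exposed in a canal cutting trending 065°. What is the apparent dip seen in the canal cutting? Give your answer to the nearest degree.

The strike is 040° and the section trends 065°; the acute angle between them is β = 25°.
tan α = tan 69° × sin 25° = 2.6051 × 0.4226 = 1.1010
apparent dip = arctan 1.1010 = 47.75°

48°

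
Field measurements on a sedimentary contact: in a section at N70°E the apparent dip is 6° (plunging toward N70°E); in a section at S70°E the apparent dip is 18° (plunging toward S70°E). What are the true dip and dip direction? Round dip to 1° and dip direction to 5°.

Each apparent-dip line lies in the plane. As unit vectors (x east, y north, z up), v₁ plunges 6°→N70°E and v₂ plunges 18°→S70°E.
The plane normal is n = v₁ × v₂ ∝ (0.139, -0.195, 0.608).
tan δ = √(n_x²+n_y²)/n_z = 0.240/0.608, so δ = 21.5°.
Dip direction = azimuth of (n_x, n_y) = atan2(0.139, -0.195) = 145°.

true dip 22°, dip direction 145°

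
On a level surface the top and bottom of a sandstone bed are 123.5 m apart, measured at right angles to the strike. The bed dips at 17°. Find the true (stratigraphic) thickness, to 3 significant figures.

True thickness t = w · sin(dip) = 123.5 × sin 17°
t = 123.5 × 0.2924 = 36.108 m

36.1 m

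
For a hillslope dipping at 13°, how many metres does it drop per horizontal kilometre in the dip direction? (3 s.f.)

drop per km = 1000 × tan 13° = 1000 × 0.2309

231 m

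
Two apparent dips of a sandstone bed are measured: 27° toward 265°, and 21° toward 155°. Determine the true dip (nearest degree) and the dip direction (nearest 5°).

true dip 38°, dip direction 215°

Each apparent-dip line lies in the plane. As unit vectors (x east, y north, z up), v₁ plunges 27°→265° and v₂ plunges 21°→155°.
The plane normal is n = v₁ × v₂ ∝ (-0.356, -0.497, 0.782).
tan δ = √(n_x²+n_y²)/n_z = 0.612/0.782, so δ = 38.0°.
Dip direction = atan2(-0.356, -0.497) = 216° (azimuth of n's horizontal projection).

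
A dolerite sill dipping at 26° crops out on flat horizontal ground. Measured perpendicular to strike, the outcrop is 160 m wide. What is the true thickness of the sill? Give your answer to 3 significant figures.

True thickness t = w · sin(dip) = 160 × sin 26°
t = 160 × 0.4384 = 70.139 m

70.1 m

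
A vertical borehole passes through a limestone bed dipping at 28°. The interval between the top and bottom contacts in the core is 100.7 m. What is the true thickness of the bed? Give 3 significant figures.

88.9 m

True thickness t = h · cos(dip) = 100.7 × cos 28°
t = 100.7 × 0.8829 = 88.913 m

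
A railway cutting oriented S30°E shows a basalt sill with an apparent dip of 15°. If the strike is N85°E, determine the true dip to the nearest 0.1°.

16.5°

β = acute angle between strike N85°E and section S30°E = 65°.
tan δ = tan α / sin β = tan 15° / sin 65° = 0.2679 / 0.9063 = 0.2956
true dip = arctan 0.2956 = 16.47°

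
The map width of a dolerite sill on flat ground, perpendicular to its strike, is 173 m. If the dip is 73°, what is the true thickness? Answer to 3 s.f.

True thickness t = w · sin(dip) = 173 × sin 73°
t = 173 × 0.9563 = 165.441 m

165 m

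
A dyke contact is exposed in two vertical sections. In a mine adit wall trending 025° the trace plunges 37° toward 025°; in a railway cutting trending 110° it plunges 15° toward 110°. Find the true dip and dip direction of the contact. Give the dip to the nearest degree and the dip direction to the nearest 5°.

Each apparent-dip line lies in the plane. As unit vectors (x east, y north, z up), v₁ plunges 37°→025° and v₂ plunges 15°→110°.
The plane normal is n = v₁ × v₂ ∝ (0.386, 0.459, 0.768).
tan δ = √(n_x²+n_y²)/n_z = 0.600/0.768, so δ = 38.0°.
The horizontal component of n points toward azimuth atan2(n_x, n_y) = 40°, the dip direction.

true dip 38°, dip direction 040°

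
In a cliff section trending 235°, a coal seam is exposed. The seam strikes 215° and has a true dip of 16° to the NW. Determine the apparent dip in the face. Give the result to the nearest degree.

The section lies 20° from the strike.
tan α = tan 16° × sin 20° = 0.2867 × 0.3420 = 0.0981
α = arctan(0.0981) = 5.60°

6°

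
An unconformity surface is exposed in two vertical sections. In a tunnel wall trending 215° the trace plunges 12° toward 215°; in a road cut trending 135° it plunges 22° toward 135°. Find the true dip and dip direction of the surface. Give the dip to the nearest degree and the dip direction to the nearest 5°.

The two traces are lines in the plane: v₁ = (sin 215°·cos 12°, cos 215°·cos 12°, −sin 12°), v₂ = (sin 135°·cos 22°, cos 135°·cos 22°, −sin 22°).
Cross product v₁ × v₂ gives the pole to the plane: n ∝ (0.164, -0.346, 0.893).
Dip δ = arctan(|n_h|/n_z) = arctan(0.383/0.893) = 23.2°.
Dip direction = azimuth of (n_x, n_y) = atan2(0.164, -0.346) = 155°.

true dip 23°, dip direction 155°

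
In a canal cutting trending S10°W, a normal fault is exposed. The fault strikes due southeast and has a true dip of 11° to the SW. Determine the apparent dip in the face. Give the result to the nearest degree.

The section lies 55° from the strike.
tan(apparent dip) = tan 11° · sin 55° = 0.1592
apparent dip = arctan 0.1592 = 9.05°

9°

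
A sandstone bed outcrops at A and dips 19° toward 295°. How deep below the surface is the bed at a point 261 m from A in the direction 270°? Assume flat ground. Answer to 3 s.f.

The hole lies 25° from the dip direction, so the down-dip offset is 261 × cos 25° = 236.55 m.
Depth = down-dip offset × tan(dip) = 236.55 × tan 19° = 236.55 × 0.3443
Depth = 81.45 m

81.4 m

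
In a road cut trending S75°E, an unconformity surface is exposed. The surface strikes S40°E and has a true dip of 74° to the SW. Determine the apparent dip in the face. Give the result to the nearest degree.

The section lies 35° from the strike.
tan(apparent dip) = tan 74° · sin 35° = 2.0003
apparent dip = arctan 2.0003 = 63.44°

63°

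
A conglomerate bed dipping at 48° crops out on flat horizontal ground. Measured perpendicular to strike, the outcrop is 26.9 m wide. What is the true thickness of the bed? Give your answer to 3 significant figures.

20.0 m

True thickness t = w · sin(dip) = 26.9 × sin 48°
t = 26.9 × 0.7431 = 19.991 m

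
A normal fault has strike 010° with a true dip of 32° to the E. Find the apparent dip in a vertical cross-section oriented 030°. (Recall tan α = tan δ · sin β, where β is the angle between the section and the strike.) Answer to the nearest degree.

12°

Angle between strike (010°) and section (030°): β = 20°.
tan α = tan 32° × sin 20° = 0.6249 × 0.3420 = 0.2137
α = arctan(0.2137) = 12.06°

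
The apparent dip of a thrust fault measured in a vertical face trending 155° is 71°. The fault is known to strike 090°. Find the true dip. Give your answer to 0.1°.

72.7°

β = acute angle between strike 090° and section 155° = 65°.
tan δ = tan α / sin β = tan 71° / sin 65° = 2.9042 / 0.9063 = 3.2044
δ = arctan(3.2044) = 72.67°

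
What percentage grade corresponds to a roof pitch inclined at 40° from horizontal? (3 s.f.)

83.9%

grade % = 100 × tan 40° = 100 × 0.8391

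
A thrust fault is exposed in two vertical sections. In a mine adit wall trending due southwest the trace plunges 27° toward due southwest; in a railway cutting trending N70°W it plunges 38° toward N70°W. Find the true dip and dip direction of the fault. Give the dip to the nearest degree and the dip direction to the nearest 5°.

Represent each trace as a vector plunging at its apparent dip toward its trend (east-north-up frame): v₁ = (-0.630, -0.630, -0.454), v₂ = (-0.740, 0.270, -0.616).
Cross product v₁ × v₂ gives the pole to the plane: n ∝ (-0.510, 0.052, 0.636).
True dip = arccos(n_z / |n|) = arccos(0.7786) = 38.9°.
The horizontal component of n points toward azimuth atan2(n_x, n_y) = 276°, the dip direction.

true dip 39°, dip direction 275°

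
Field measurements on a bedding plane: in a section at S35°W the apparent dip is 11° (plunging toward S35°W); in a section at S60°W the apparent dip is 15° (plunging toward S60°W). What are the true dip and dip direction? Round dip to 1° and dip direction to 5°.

true dip 16°, dip direction 265°

Each apparent-dip line lies in the plane. As unit vectors (x east, y north, z up), v₁ plunges 11°→S35°W and v₂ plunges 15°→S60°W.
The plane normal is n = v₁ × v₂ ∝ (-0.116, -0.014, 0.401).
Dip δ = arctan(|n_h|/n_z) = arctan(0.117/0.401) = 16.2°.
Dip direction = azimuth of (n_x, n_y) = atan2(-0.116, -0.014) = 263°.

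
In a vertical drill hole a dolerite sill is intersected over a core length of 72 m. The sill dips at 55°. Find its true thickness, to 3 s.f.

41.3 m

True thickness t = h · cos(dip) = 72 × cos 55°
t = 72 × 0.5736 = 41.298 m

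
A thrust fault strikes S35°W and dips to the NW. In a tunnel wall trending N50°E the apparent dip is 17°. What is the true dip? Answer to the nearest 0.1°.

49.8°

β = acute angle between strike S35°W and section N50°E = 15°.
tan δ = tan α / sin β = tan 17° / sin 15° = 0.3057 / 0.2588 = 1.1813
δ = arctan(1.1813) = 49.75°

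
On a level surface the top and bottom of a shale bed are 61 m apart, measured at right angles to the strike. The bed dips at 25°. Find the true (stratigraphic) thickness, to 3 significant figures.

True thickness t = w · sin(dip) = 61 × sin 25°
t = 61 × 0.4226 = 25.780 m

25.8 m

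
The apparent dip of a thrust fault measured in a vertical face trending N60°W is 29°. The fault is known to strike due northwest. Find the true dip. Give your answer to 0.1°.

The section is 15° from the strike.
tan(true dip) = tan 29° / sin 15° = 2.1417
true dip = arctan 2.1417 = 64.97°

65.0°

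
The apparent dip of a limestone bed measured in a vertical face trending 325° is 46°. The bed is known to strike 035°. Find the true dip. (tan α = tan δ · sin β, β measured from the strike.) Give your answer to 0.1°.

β = acute angle between strike 035° and section 325° = 70°.
tan δ = tan α / sin β = tan 46° / sin 70° = 1.0355 / 0.9397 = 1.1020
δ = arctan(1.1020) = 47.78°

47.8°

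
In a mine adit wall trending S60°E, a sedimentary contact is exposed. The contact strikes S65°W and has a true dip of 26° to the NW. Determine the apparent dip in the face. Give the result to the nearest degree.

Angle between strike (S65°W) and section (S60°E): β = 55°.
tan(apparent dip) = tan 26° · sin 55° = 0.3995
α = arctan(0.3995) = 21.78°

22°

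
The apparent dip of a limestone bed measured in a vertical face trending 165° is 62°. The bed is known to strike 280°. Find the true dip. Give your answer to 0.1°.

β = acute angle between strike 280° and section 165° = 65°.
tan δ = tan α / sin β = tan 62° / sin 65° = 1.8807 / 0.9063 = 2.0752
true dip = arctan 2.0752 = 64.27°

64.3°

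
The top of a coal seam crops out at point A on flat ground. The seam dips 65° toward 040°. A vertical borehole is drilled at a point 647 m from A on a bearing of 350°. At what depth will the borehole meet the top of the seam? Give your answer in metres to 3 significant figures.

892 m

The hole lies 50° from the dip direction, so the down-dip offset is 647 × cos 50° = 415.88 m.
Depth = down-dip offset × tan(dip) = 415.88 × tan 65° = 415.88 × 2.1445
Depth = 891.87 m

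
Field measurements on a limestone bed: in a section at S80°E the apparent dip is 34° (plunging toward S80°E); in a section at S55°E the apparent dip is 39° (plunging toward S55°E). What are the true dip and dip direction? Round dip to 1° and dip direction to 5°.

Each apparent-dip line lies in the plane. As unit vectors (x east, y north, z up), v₁ plunges 34°→S80°E and v₂ plunges 39°→S55°E.
Cross product v₁ × v₂ gives the pole to the plane: n ∝ (0.159, -0.158, 0.272).
tan δ = √(n_x²+n_y²)/n_z = 0.224/0.272, so δ = 39.4°.
Dip direction = azimuth of (n_x, n_y) = atan2(0.159, -0.158) = 135°.

true dip 39°, dip direction 135°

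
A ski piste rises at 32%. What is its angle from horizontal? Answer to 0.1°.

tan θ = 32/100 = 0.3200
θ = arctan(0.3200) = 17.74°

17.7°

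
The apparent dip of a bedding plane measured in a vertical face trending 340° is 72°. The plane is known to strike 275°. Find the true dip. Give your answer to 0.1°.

73.6°

The section is 65° from the strike.
tan δ = tan α / sin β = tan 72° / sin 65° = 3.0777 / 0.9063 = 3.3958
true dip = arctan 3.3958 = 73.59°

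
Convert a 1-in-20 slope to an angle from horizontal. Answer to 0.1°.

2.9°

tan θ = 1/20 = 0.0500
θ = arctan(0.0500) = 2.86°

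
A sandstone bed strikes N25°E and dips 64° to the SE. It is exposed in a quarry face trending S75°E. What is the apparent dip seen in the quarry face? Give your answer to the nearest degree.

The strike is N25°E and the section trends S75°E; the acute angle between them is β = 80°.
tan α = tan 64° × sin 80° = 2.0503 × 0.9848 = 2.0192
α = arctan(2.0192) = 63.65°

64°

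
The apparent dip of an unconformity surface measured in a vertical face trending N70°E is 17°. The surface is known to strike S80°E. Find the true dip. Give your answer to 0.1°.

31.4°

The section is 30° from the strike.
tan(true dip) = tan 17° / sin 30° = 0.6115
δ = arctan(0.6115) = 31.44°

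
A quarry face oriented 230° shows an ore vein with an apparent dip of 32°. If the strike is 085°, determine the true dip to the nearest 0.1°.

β = acute angle between strike 085° and section 230° = 35°.
tan(true dip) = tan 32° / sin 35° = 1.0894
δ = arctan(1.0894) = 47.45°

47.5°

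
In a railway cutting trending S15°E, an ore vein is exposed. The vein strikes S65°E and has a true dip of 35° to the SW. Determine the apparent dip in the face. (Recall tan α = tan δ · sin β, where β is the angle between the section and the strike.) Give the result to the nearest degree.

28°

Angle between strike (S65°E) and section (S15°E): β = 50°.
tan α = tan 35° × sin 50° = 0.7002 × 0.7660 = 0.5364
α = arctan(0.5364) = 28.21°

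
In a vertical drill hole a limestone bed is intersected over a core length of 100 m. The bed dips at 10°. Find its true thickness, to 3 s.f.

98.5 m

True thickness t = h · cos(dip) = 100 × cos 10°
t = 100 × 0.9848 = 98.481 m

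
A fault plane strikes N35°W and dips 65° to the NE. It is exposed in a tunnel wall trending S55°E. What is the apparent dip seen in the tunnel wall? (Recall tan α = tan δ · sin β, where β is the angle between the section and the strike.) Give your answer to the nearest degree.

The section lies 20° from the strike.
tan(apparent dip) = tan 65° · sin 20° = 0.7335
apparent dip = arctan 0.7335 = 36.26°

36°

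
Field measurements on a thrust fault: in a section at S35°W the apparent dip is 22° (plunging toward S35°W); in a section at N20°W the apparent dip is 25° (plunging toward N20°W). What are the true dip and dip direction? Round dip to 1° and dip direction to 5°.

true dip 43°, dip direction 280°

The two traces are lines in the plane: v₁ = (sin 215°·cos 22°, cos 215°·cos 22°, −sin 22°), v₂ = (sin 340°·cos 25°, cos 340°·cos 25°, −sin 25°).
Cross product v₁ × v₂ gives the pole to the plane: n ∝ (-0.640, 0.109, 0.688).
Dip δ = arctan(|n_h|/n_z) = arctan(0.649/0.688) = 43.3°.
Dip direction = atan2(-0.640, 0.109) = 280° (azimuth of n's horizontal projection).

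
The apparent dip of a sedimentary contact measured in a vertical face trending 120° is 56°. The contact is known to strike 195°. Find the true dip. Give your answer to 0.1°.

56.9°

β = acute angle between strike 195° and section 120° = 75°.
tan δ = tan α / sin β = tan 56° / sin 75° = 1.4826 / 0.9659 = 1.5349
δ = arctan(1.5349) = 56.91°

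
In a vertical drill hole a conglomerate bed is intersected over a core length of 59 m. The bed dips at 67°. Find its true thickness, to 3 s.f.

23.1 m

True thickness t = h · cos(dip) = 59 × cos 67°
t = 59 × 0.3907 = 23.053 m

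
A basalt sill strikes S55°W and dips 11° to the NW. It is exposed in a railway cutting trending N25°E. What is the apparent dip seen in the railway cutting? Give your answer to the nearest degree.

6°

The section lies 30° from the strike.
tan(apparent dip) = tan 11° · sin 30° = 0.0972
α = arctan(0.0972) = 5.55°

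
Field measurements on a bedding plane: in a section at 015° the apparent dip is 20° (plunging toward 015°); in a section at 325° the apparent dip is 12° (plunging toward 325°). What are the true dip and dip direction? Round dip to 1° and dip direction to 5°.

The two traces are lines in the plane: v₁ = (sin 15°·cos 20°, cos 15°·cos 20°, −sin 20°), v₂ = (sin 325°·cos 12°, cos 325°·cos 12°, −sin 12°).
The plane normal is n = v₁ × v₂ ∝ (0.085, 0.242, 0.704).
True dip = arccos(n_z / |n|) = arccos(0.9394) = 20.1°.
Dip direction = azimuth of (n_x, n_y) = atan2(0.085, 0.242) = 19°.

true dip 20°, dip direction 020°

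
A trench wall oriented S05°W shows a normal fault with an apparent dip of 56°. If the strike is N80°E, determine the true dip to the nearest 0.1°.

56.9°

β = acute angle between strike N80°E and section S05°W = 75°.
tan(true dip) = tan 56° / sin 75° = 1.5349
true dip = arctan 1.5349 = 56.91°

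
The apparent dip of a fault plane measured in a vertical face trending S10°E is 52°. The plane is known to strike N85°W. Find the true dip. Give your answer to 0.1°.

β = acute angle between strike N85°W and section S10°E = 75°.
tan δ = tan α / sin β = tan 52° / sin 75° = 1.2799 / 0.9659 = 1.3251
true dip = arctan 1.3251 = 52.96°

53.0°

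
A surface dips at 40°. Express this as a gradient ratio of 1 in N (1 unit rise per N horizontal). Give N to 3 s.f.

1 in 1.19

1 : N means tan θ = 1/N, so N = 1/tan 40° = 1/0.8391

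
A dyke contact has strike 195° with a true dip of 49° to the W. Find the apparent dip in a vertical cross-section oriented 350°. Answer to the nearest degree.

26°

The section lies 25° from the strike.
tan α = tan 49° × sin 25° = 1.1504 × 0.4226 = 0.4862
apparent dip = arctan 0.4862 = 25.93°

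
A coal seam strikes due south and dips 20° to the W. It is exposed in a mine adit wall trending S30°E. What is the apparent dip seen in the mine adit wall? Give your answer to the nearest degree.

10°

The strike is due south and the section trends S30°E; the acute angle between them is β = 30°.
tan(apparent dip) = tan 20° · sin 30° = 0.1820
α = arctan(0.1820) = 10.31°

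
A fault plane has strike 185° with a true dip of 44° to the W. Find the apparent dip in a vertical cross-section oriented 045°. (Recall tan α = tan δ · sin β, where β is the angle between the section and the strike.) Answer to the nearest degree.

32°

The strike is 185° and the section trends 045°; the acute angle between them is β = 40°.
tan α = tan 44° × sin 40° = 0.9657 × 0.6428 = 0.6207
α = arctan(0.6207) = 31.83°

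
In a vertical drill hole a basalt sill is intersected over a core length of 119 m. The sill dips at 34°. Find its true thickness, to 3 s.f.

98.7 m

True thickness t = h · cos(dip) = 119 × cos 34°
t = 119 × 0.8290 = 98.655 m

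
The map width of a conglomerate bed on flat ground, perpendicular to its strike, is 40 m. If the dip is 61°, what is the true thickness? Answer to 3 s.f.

True thickness t = w · sin(dip) = 40 × sin 61°
t = 40 × 0.8746 = 34.985 m

35.0 m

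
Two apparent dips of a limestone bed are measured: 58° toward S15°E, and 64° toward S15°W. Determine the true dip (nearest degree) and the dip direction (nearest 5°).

true dip 64°, dip direction 205°

The two traces are lines in the plane: v₁ = (sin 165°·cos 58°, cos 165°·cos 58°, −sin 58°), v₂ = (sin 195°·cos 64°, cos 195°·cos 64°, −sin 64°).
n = v₁ × v₂ = (-0.101, -0.219, 0.116) (taken with n_z > 0).
tan δ = √(n_x²+n_y²)/n_z = 0.242/0.116, so δ = 64.3°.
Dip direction = azimuth of (n_x, n_y) = atan2(-0.101, -0.219) = 205°.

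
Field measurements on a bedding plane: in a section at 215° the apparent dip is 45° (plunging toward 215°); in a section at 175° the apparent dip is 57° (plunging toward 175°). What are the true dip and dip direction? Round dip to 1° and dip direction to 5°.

true dip 57°, dip direction 165°

Represent each trace as a vector plunging at its apparent dip toward its trend (east-north-up frame): v₁ = (-0.406, -0.579, -0.707), v₂ = (0.047, -0.543, -0.839).
n = v₁ × v₂ = (0.102, -0.374, 0.248) (taken with n_z > 0).
Dip δ = arctan(|n_h|/n_z) = arctan(0.387/0.248) = 57.4°.
Dip direction = azimuth of (n_x, n_y) = atan2(0.102, -0.374) = 165°.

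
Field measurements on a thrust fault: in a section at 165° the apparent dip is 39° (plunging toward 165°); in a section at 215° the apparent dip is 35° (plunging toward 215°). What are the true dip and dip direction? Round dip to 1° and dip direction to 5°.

The two traces are lines in the plane: v₁ = (sin 165°·cos 39°, cos 165°·cos 39°, −sin 39°), v₂ = (sin 215°·cos 35°, cos 215°·cos 35°, −sin 35°).
Cross product v₁ × v₂ gives the pole to the plane: n ∝ (-0.008, -0.411, 0.488).
tan δ = √(n_x²+n_y²)/n_z = 0.411/0.488, so δ = 40.1°.
The horizontal component of n points toward azimuth atan2(n_x, n_y) = 181°, the dip direction.

true dip 40°, dip direction 180°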